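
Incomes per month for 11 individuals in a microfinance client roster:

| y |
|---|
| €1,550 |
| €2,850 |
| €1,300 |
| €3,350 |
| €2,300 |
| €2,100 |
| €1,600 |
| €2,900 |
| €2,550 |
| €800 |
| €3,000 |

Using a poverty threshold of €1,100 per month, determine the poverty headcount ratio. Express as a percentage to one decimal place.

9.1%

1 of the 11 individuals have income below €1,100.
H = 1/11 = 9.1%.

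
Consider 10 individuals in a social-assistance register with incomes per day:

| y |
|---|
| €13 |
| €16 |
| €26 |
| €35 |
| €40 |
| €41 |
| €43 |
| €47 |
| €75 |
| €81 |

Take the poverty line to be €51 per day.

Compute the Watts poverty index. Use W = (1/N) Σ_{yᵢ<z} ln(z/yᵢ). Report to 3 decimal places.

0.429

Incomes under z: €13, €16, €26, €35, €40, €41, €43, €47 (q = 8 of N = 10).
Log gaps: ln(51/13) = 1.3669; ln(51/16) = 1.1592; ln(51/26) = 0.6737; ln(51/35) = 0.3765; ln(51/40) = 0.2429; ln(51/41) = 0.2183; ln(51/43) = 0.1706; ln(51/47) = 0.0817.
W = 4.289823 / 10 = 0.429.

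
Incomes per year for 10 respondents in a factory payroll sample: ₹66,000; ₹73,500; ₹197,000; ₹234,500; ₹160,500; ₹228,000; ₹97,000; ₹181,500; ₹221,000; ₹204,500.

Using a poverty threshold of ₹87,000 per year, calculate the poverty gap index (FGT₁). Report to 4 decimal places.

0.0397

Incomes under z: ₹66,000, ₹73,500 (q = 2 of N = 10).
Gap ratios (z−y)/z: (87000−66000)/87000 = 0.2414; (87000−73500)/87000 = 0.1552.
Sum of shortfalls = 0.396552; P₁ averages over all N: 0.396552 / 10 = 0.0397.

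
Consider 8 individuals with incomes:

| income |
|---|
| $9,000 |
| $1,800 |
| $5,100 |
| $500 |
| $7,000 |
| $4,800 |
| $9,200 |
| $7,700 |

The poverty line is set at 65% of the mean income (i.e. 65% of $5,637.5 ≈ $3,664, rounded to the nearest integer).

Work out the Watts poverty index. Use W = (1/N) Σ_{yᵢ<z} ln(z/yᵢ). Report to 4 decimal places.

0.3378

Poor units: $500, $1,800 (q = 2 of N = 8).
Log shortfalls: ln(3664/500) = 1.9917; ln(3664/1800) = 0.7108.
W = 2.702471 / 8 = 0.3378.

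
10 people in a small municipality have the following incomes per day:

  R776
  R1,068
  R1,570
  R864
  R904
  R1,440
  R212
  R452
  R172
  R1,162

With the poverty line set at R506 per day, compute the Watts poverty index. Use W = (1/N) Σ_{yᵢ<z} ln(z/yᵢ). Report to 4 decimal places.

Poor units: R172, R212, R452 (q = 3 of N = 10).
Log shortfalls: ln(506/172) = 1.0790; ln(506/212) = 0.8700; ln(506/452) = 0.1129.
W = 2.061847 / 10 = 0.2062.

0.2062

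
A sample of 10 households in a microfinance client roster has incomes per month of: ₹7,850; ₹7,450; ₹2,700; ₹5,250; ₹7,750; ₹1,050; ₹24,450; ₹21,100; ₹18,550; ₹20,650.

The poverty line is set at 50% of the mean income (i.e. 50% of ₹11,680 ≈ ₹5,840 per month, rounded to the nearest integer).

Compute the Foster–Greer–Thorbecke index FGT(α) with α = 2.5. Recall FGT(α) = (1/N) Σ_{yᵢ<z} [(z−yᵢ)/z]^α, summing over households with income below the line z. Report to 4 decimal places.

0.0824

Below z: ₹1,050, ₹2,700, ₹5,250 (q = 3 of N = 10).
Relative gaps: (5840−1050)/5840 = 0.8202; (5840−2700)/5840 = 0.5377; (5840−5250)/5840 = 0.1010.
Raised to α = 2.5: 0.60927; 0.21198; 0.00324.
Sum = 0.824488; FGT(2.5) = 0.824488 / 10 = 0.0824.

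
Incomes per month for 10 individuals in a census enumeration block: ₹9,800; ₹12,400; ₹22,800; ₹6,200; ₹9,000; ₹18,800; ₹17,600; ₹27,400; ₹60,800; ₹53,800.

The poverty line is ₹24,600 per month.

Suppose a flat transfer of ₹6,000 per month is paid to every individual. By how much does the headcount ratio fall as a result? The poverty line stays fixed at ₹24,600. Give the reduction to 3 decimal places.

Before: below the line — ₹6,200, ₹9,000, ₹9,800, ₹12,400, ₹17,600, ₹18,800, ₹22,800; headcount ratio = 0.70000.
After the ₹6,000 transfer: below the line — ₹12,200, ₹15,000, ₹15,800, ₹18,400, ₹23,600; headcount ratio = 0.50000.
Reduction = 0.70000 − 0.50000 = 0.200.

0.200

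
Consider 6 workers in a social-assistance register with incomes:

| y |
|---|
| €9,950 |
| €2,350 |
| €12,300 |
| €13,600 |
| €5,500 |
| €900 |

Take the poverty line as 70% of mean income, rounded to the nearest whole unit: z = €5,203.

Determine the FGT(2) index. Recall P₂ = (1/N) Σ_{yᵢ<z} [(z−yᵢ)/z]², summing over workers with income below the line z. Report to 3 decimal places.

0.164

Below the line: €900, €2,350 (q = 2 of N = 6).
Shortfall ratios: (5203−900)/5203 = 0.8270; (5203−2350)/5203 = 0.5483.
Squared: 0.6840; 0.3007.
Sum = 0.984641; P₂ = 0.984641 / 6 = 0.164.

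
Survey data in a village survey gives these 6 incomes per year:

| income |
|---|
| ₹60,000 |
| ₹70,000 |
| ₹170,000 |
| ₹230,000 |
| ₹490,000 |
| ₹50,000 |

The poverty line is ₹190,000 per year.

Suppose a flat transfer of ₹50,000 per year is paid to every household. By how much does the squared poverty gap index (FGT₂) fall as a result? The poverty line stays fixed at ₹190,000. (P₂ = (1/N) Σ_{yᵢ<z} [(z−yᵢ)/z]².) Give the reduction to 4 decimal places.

0.1473

Before: below the line — ₹50,000, ₹60,000, ₹70,000, ₹170,000; squared poverty gap index (FGT₂) = 0.236842.
After the ₹50,000 transfer: below the line — ₹100,000, ₹110,000, ₹120,000; squared poverty gap index (FGT₂) = 0.089566.
Reduction = 0.236842 − 0.089566 = 0.1473.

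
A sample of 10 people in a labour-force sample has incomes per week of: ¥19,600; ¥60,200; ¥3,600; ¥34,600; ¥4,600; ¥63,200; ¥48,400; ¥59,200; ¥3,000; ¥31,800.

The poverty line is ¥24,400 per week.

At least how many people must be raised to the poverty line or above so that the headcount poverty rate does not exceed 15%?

4 of the 10 people are poor, so H = 4/10 = 0.400.
A headcount ratio of at most 15% allows at most ⌊0.15 × 10⌋ = 1 poor people.
So at least 4 − 1 = 3 must be lifted.

3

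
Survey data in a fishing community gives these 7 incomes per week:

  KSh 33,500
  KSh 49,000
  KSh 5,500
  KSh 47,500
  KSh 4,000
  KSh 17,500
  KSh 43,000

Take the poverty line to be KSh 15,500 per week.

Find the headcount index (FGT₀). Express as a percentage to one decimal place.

2 of the 7 respondents have income below KSh 15,500.
H = 2/7 = 28.6%.

28.6%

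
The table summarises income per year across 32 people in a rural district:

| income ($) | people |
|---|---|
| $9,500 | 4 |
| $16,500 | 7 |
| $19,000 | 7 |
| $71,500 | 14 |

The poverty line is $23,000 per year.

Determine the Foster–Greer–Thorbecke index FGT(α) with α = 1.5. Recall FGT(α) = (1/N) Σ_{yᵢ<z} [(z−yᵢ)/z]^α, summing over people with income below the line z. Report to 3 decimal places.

Incomes under z: 4×$9,500, 7×$16,500, 7×$19,000 (q = 18 of N = 32).
Normalized shortfalls: (23000−9500)/23000 = 0.5870 (×4); (23000−16500)/23000 = 0.2826 (×7); (23000−19000)/23000 = 0.1739 (×7).
Raised to α = 1.5: 0.44969 (×4); 0.15024 (×7); 0.07253 (×7).
Sum = 3.358092; FGT(1.5) = 3.358092 / 32 = 0.105.

0.105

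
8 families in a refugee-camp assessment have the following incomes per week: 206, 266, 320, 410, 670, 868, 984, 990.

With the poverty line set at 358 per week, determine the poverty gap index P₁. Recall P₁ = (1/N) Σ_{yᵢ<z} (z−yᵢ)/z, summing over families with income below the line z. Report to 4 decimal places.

Incomes under z: 206, 266, 320 (q = 3 of N = 8).
Gap ratios (z−y)/z: (358−206)/358 = 0.4246; (358−266)/358 = 0.2570; (358−320)/358 = 0.1061.
Sum of shortfalls = 0.787709; P₁ averages over all N: 0.787709 / 8 = 0.0985.

0.0985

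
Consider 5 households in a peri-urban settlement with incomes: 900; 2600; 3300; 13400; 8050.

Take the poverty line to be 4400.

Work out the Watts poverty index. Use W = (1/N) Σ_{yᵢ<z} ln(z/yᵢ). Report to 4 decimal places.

0.4801

Below the line: 900, 2600, 3300 (q = 3 of N = 5).
ln(z/y) terms: ln(4400/900) = 1.5870; ln(4400/2600) = 0.5261; ln(4400/3300) = 0.2877.
W = 2.400740 / 5 = 0.4801.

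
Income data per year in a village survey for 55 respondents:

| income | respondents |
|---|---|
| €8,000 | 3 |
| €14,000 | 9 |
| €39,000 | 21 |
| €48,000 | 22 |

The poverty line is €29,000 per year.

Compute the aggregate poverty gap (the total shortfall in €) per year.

€198,000

Incomes under z: 3×€8,000, 9×€14,000 (q = 12 of N = 55).
Individual gaps: 3×(29000−8000) = 63000; 9×(29000−14000) = 135000.
Aggregate gap = €198,000.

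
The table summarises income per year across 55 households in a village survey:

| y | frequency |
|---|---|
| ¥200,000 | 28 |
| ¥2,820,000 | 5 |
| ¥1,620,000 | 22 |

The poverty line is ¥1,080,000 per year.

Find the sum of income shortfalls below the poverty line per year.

¥24,640,000

Below z: 28×¥200,000 (q = 28 of N = 55).
Individual gaps: 28×(1080000−200000) = 24640000.
Aggregate gap = ¥24,640,000.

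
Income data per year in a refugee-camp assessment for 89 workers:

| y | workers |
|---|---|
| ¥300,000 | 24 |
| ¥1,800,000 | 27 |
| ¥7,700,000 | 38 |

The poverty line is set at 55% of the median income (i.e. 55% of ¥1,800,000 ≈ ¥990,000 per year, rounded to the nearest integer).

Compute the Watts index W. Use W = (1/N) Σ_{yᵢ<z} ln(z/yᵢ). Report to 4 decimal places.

0.3220

Poor units: 24×¥300,000 (q = 24 of N = 89).
ln(z/y) terms: ln(990000/300000) = 1.1939 (×24).
W = 28.654139 / 89 = 0.3220.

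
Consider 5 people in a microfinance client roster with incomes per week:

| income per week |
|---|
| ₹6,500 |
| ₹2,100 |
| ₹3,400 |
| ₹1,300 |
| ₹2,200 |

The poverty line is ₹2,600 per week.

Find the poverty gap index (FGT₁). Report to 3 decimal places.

0.169

Below the line: ₹1,300, ₹2,100, ₹2,200 (q = 3 of N = 5).
Shortfall ratios: (2600−1300)/2600 = 0.5000; (2600−2100)/2600 = 0.1923; (2600−2200)/2600 = 0.1538.
Σ = 0.846154. Dividing by the full population N = 5 gives P₁ = 0.169.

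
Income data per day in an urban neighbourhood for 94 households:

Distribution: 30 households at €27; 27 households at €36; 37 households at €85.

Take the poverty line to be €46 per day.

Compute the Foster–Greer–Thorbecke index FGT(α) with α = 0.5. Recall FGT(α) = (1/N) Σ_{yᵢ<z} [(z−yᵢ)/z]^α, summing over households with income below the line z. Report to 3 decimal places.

0.339

Below z: 30×€27, 27×€36 (q = 57 of N = 94).
Relative gaps: (46−27)/46 = 0.4130 (×30); (46−36)/46 = 0.2174 (×27).
Raised to α = 0.5: 0.64268 (×30); 0.46625 (×27).
Sum = 31.869353; FGT(0.5) = 31.869353 / 94 = 0.339.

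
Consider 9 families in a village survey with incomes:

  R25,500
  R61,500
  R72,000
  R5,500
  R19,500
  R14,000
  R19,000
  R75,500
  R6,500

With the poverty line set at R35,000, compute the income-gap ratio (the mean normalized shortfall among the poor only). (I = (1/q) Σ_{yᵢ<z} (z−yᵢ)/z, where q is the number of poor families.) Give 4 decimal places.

Poor units: R5,500, R6,500, R14,000, R19,000, R19,500, R25,500 (q = 6 of N = 9).
Shortfall ratios (z−y)/z: 0.8429, 0.8143, 0.6000, 0.4571, 0.4429, 0.2714; sum = 3.428571.
The income-gap ratio divides by q (the poor only): 3.428571 / 6 = 0.5714.

0.5714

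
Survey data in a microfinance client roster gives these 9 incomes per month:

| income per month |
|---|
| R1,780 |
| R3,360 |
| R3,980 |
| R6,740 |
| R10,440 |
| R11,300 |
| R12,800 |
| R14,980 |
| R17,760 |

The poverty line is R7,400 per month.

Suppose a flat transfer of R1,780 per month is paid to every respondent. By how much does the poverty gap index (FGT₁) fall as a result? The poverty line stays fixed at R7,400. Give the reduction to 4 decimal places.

Before: below the line — R1,780, R3,360, R3,980, R6,740; poverty gap index (FGT₁) = 0.206306.
After the R1,780 transfer: below the line — R3,560, R5,140, R5,760; poverty gap index (FGT₁) = 0.116216.
Reduction = 0.206306 − 0.116216 = 0.0901.

0.0901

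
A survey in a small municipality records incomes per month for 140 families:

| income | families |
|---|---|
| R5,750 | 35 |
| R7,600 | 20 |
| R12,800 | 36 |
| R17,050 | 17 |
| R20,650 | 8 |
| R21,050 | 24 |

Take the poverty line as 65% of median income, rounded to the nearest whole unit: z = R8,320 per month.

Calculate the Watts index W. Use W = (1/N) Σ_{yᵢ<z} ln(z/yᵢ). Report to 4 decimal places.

Poor units: 35×R5,750, 20×R7,600 (q = 55 of N = 140).
Log shortfalls: ln(8320/5750) = 0.3695 (×35); ln(8320/7600) = 0.0905 (×20).
W = 14.741464 / 140 = 0.1053.

0.1053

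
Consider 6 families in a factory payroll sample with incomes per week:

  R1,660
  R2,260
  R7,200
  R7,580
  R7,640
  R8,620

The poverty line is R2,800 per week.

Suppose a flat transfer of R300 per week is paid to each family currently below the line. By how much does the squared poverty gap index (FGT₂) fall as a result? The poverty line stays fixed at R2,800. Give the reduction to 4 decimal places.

Before: below the line — R1,660, R2,260; squared poverty gap index (FGT₂) = 0.033827.
After the R300 transfer: below the line — R1,960, R2,560; squared poverty gap index (FGT₂) = 0.016224.
Reduction = 0.033827 − 0.016224 = 0.0176.

0.0176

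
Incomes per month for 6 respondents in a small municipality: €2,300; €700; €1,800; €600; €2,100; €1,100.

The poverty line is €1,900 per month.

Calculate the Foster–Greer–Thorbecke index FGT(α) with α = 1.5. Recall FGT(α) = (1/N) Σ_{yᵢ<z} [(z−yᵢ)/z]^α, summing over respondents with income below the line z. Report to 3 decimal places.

Incomes under z: €600, €700, €1,100, €1,800 (q = 4 of N = 6).
Normalized shortfalls: (1900−600)/1900 = 0.6842; (1900−700)/1900 = 0.6316; (1900−1100)/1900 = 0.4211; (1900−1800)/1900 = 0.0526.
Raised to α = 1.5: 0.56596; 0.50193; 0.27322; 0.01207.
Sum = 1.353176; FGT(1.5) = 1.353176 / 6 = 0.226.

0.226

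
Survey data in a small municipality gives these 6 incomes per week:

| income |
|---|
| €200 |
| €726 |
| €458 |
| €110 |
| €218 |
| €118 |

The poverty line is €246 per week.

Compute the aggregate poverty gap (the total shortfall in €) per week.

€338

Below z: €110, €118, €200, €218 (q = 4 of N = 6).
Individual gaps: 246−110 = 136; 246−118 = 128; 246−200 = 46; 246−218 = 28.
Aggregate gap = €338.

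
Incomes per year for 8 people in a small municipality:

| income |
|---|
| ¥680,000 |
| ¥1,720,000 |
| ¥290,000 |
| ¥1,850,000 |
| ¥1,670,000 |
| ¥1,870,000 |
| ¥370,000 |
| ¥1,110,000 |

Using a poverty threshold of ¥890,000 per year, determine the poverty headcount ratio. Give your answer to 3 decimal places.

3 of the 8 people have income below ¥890,000.
H = 3/8 = 0.375.

0.375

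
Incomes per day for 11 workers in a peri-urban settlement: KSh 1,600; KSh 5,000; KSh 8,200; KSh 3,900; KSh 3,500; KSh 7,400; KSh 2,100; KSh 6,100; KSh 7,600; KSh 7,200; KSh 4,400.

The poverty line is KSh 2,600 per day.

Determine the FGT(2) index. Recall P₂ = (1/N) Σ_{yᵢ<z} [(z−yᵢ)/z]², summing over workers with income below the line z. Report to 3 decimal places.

0.017

Below the line: KSh 1,600, KSh 2,100 (q = 2 of N = 11).
Normalized shortfalls: (2600−1600)/2600 = 0.3846; (2600−2100)/2600 = 0.1923.
Squared: 0.1479; 0.0370.
Sum = 0.184911; P₂ = 0.184911 / 11 = 0.017.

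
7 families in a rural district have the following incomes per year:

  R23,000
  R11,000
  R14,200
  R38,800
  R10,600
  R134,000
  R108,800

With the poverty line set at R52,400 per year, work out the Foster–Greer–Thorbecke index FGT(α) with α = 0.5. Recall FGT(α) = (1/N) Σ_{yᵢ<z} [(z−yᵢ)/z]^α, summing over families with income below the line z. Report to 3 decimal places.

Below the line: R10,600, R11,000, R14,200, R23,000, R38,800 (q = 5 of N = 7).
Relative gaps: (52400−10600)/52400 = 0.7977; (52400−11000)/52400 = 0.7901; (52400−14200)/52400 = 0.7290; (52400−23000)/52400 = 0.5611; (52400−38800)/52400 = 0.2595.
Raised to α = 0.5: 0.89315; 0.88886; 0.85382; 0.74905; 0.50945.
Sum = 3.894326; FGT(0.5) = 3.894326 / 7 = 0.556.

0.556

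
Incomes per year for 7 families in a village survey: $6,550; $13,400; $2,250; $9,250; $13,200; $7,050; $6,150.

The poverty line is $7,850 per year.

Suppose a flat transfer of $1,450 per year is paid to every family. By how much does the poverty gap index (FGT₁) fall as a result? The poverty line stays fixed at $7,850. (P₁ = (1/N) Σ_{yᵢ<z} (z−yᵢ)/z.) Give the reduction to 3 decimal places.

0.091

Before: below the line — $2,250, $6,150, $6,550, $7,050; poverty gap index (FGT₁) = 0.17106.
After the $1,450 transfer: below the line — $3,700, $7,600; poverty gap index (FGT₁) = 0.08007.
Reduction = 0.17106 − 0.08007 = 0.091.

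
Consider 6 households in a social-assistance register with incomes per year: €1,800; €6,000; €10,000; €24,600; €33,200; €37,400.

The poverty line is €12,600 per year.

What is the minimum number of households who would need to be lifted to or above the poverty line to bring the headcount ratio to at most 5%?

3

3 of the 6 households are poor, so H = 3/6 = 0.500.
A headcount ratio of at most 5% allows at most ⌊0.05 × 6⌋ = 0 poor households.
So at least 3 − 0 = 3 must be lifted.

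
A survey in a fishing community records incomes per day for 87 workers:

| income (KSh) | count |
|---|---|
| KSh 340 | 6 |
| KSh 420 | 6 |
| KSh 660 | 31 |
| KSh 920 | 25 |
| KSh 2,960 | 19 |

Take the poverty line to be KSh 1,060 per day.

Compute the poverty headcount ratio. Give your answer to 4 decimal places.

0.7816

68 of the 87 workers have income below KSh 1,060.
H = 68/87 = 0.7816.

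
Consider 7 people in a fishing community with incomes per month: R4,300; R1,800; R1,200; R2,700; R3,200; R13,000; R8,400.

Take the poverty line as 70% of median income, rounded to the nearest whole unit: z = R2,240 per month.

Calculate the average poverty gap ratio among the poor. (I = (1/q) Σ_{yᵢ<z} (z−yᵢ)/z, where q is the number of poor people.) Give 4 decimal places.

0.3304

Below the line: R1,200, R1,800 (q = 2 of N = 7).
Relative gaps: 0.4643, 0.1964; sum = 0.660714.
I averages over the q = 2 poor units only: 0.660714 / 2 = 0.3304.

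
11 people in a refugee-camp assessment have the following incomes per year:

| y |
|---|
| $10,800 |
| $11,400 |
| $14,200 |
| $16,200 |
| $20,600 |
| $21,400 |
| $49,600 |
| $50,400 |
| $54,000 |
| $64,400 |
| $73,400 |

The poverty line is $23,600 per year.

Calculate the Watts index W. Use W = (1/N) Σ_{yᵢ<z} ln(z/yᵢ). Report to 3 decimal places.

0.239

Below z: $10,800, $11,400, $14,200, $16,200, $20,600, $21,400 (q = 6 of N = 11).
ln(z/y) terms: ln(23600/10800) = 0.7817; ln(23600/11400) = 0.7276; ln(23600/14200) = 0.5080; ln(23600/16200) = 0.3762; ln(23600/20600) = 0.1360; ln(23600/21400) = 0.0979.
W = 2.627386 / 11 = 0.239.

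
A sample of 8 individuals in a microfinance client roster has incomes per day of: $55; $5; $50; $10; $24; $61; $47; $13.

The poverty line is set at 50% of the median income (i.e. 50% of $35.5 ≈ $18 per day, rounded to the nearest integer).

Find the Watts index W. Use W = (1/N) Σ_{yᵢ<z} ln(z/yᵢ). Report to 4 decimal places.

Poor units: $5, $10, $13 (q = 3 of N = 8).
Log gaps: ln(18/5) = 1.2809; ln(18/10) = 0.5878; ln(18/13) = 0.3254.
W = 2.194143 / 8 = 0.2743.

0.2743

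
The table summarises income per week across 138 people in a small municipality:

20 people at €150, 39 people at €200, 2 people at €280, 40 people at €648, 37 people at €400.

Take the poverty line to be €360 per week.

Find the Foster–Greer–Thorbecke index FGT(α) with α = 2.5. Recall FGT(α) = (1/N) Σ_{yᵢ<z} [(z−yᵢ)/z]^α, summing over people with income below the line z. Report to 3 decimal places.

0.075

Below z: 20×€150, 39×€200, 2×€280 (q = 61 of N = 138).
Shortfall ratios: (360−150)/360 = 0.5833 (×20); (360−200)/360 = 0.4444 (×39); (360−280)/360 = 0.2222 (×2).
Raised to α = 2.5: 0.25989 (×20); 0.13169 (×39); 0.02328 (×2).
Sum = 10.380190; FGT(2.5) = 10.380190 / 138 = 0.075.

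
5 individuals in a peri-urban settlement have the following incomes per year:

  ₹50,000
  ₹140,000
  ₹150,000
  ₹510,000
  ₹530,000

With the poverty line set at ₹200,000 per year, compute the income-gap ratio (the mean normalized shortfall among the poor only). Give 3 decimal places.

0.433

Incomes under z: ₹50,000, ₹140,000, ₹150,000 (q = 3 of N = 5).
Relative gaps: 0.7500, 0.3000, 0.2500; sum = 1.300000.
I averages over the q = 3 poor units only: 1.300000 / 3 = 0.433.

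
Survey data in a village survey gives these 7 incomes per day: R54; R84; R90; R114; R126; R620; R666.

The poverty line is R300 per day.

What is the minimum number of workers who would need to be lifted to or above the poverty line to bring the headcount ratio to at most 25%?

4

5 of the 7 workers are poor, so H = 5/7 = 0.714.
A headcount ratio of at most 25% allows at most ⌊0.25 × 7⌋ = 1 poor workers.
So at least 5 − 1 = 4 must be lifted.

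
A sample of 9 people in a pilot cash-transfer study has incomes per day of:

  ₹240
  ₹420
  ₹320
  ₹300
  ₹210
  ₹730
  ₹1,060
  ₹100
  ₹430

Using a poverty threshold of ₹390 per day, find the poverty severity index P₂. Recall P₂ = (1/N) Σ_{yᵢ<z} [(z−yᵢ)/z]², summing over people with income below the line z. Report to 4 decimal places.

Incomes under z: ₹100, ₹210, ₹240, ₹300, ₹320 (q = 5 of N = 9).
Normalized shortfalls: (390−100)/390 = 0.7436; (390−210)/390 = 0.4615; (390−240)/390 = 0.3846; (390−300)/390 = 0.2308; (390−320)/390 = 0.1795.
Squared: 0.5529; 0.2130; 0.1479; 0.0533; 0.0322.
Sum = 0.999343; P₂ = 0.999343 / 9 = 0.1110.

0.1110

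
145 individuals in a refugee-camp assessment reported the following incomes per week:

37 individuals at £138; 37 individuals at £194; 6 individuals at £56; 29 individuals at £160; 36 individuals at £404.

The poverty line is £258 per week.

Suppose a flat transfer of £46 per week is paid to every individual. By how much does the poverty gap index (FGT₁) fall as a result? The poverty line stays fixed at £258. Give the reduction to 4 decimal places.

0.1340

Before: below the line — 6×£56, 37×£138, 29×£160, 37×£194; poverty gap index (FGT₁) = 0.290350.
After the £46 transfer: below the line — 6×£102, 37×£184, 29×£206, 37×£240; poverty gap index (FGT₁) = 0.156322.
Reduction = 0.290350 − 0.156322 = 0.1340.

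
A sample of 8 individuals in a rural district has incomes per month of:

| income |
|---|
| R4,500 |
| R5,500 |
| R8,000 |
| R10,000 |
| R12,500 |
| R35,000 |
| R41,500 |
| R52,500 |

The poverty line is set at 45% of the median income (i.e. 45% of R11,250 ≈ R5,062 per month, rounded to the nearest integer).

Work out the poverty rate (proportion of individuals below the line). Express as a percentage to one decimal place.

1 of the 8 individuals have income below R5,062.
H = 1/8 = 12.5%.

12.5%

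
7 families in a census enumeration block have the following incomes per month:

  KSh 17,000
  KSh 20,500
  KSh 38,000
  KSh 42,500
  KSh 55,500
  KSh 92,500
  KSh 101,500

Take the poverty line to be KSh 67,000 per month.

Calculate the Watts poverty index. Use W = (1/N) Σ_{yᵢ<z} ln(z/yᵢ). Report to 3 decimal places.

Poor units: KSh 17,000, KSh 20,500, KSh 38,000, KSh 42,500, KSh 55,500 (q = 5 of N = 7).
Log gaps: ln(67000/17000) = 1.3715; ln(67000/20500) = 1.1843; ln(67000/38000) = 0.5671; ln(67000/42500) = 0.4552; ln(67000/55500) = 0.1883.
W = 3.766352 / 7 = 0.538.

0.538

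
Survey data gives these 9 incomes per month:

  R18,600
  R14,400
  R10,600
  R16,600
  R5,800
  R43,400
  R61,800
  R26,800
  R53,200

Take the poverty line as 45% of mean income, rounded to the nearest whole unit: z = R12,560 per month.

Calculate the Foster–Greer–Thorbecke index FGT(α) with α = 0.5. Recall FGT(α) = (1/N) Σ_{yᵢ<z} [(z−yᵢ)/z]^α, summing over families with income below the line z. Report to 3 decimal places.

Poor units: R5,800, R10,600 (q = 2 of N = 9).
Shortfall ratios: (12560−5800)/12560 = 0.5382; (12560−10600)/12560 = 0.1561.
Raised to α = 0.5: 0.73363; 0.39503.
Sum = 1.128665; FGT(0.5) = 1.128665 / 9 = 0.125.

0.125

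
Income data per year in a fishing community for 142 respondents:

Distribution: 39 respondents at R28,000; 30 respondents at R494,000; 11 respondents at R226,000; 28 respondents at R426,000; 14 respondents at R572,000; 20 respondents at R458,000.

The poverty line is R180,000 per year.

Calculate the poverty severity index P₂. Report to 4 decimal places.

Incomes under z: 39×R28,000 (q = 39 of N = 142).
Normalized shortfalls: (180000−28000)/180000 = 0.8444 (×39).
Squared: 0.7131 (×39).
Sum = 27.810370; P₂ = 27.810370 / 142 = 0.1958.

0.1958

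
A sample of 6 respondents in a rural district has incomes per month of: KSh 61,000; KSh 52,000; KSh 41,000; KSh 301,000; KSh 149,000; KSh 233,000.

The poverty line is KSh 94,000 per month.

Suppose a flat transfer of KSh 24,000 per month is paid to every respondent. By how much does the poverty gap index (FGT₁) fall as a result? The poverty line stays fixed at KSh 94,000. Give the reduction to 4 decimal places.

Before: below the line — KSh 41,000, KSh 52,000, KSh 61,000; poverty gap index (FGT₁) = 0.226950.
After the KSh 24,000 transfer: below the line — KSh 65,000, KSh 76,000, KSh 85,000; poverty gap index (FGT₁) = 0.099291.
Reduction = 0.226950 − 0.099291 = 0.1277.

0.1277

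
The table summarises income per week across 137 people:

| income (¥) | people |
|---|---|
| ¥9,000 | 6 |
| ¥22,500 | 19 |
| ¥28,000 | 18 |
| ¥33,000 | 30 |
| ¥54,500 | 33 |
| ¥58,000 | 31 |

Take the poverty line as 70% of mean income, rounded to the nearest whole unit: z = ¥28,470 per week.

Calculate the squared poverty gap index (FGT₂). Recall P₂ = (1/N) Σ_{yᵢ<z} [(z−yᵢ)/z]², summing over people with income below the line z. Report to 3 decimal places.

Below the line: 6×¥9,000, 19×¥22,500, 18×¥28,000 (q = 43 of N = 137).
Shortfall ratios: (28470−9000)/28470 = 0.6839 (×6); (28470−22500)/28470 = 0.2097 (×19); (28470−28000)/28470 = 0.0165 (×18).
Squared: 0.4677 (×6); 0.0440 (×19); 0.0003 (×18).
Sum = 3.646502; P₂ = 3.646502 / 137 = 0.027.

0.027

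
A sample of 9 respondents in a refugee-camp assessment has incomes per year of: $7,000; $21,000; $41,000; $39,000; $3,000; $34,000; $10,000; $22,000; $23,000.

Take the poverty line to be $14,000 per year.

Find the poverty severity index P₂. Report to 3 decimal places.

Below z: $3,000, $7,000, $10,000 (q = 3 of N = 9).
Normalized shortfalls: (14000−3000)/14000 = 0.7857; (14000−7000)/14000 = 0.5000; (14000−10000)/14000 = 0.2857.
Squared: 0.6173; 0.2500; 0.0816.
Sum = 0.948980; P₂ = 0.948980 / 9 = 0.105.

0.105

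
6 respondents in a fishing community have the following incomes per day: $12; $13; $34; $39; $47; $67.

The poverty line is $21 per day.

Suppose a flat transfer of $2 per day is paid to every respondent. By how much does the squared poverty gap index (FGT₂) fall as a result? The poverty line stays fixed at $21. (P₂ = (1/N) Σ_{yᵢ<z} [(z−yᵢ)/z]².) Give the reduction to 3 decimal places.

Before: below the line — $12, $13; squared poverty gap index (FGT₂) = 0.05480.
After the $2 transfer: below the line — $14, $15; squared poverty gap index (FGT₂) = 0.03212.
Reduction = 0.05480 − 0.03212 = 0.023.

0.023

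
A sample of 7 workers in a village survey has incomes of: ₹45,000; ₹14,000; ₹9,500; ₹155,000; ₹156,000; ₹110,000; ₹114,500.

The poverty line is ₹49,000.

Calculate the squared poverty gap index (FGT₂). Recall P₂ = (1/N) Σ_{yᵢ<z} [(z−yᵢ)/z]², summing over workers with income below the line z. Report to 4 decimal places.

Poor units: ₹9,500, ₹14,000, ₹45,000 (q = 3 of N = 7).
Normalized shortfalls: (49000−9500)/49000 = 0.8061; (49000−14000)/49000 = 0.7143; (49000−45000)/49000 = 0.0816.
Squared: 0.6498; 0.5102; 0.0067.
Sum = 1.166701; P₂ = 1.166701 / 7 = 0.1667.

0.1667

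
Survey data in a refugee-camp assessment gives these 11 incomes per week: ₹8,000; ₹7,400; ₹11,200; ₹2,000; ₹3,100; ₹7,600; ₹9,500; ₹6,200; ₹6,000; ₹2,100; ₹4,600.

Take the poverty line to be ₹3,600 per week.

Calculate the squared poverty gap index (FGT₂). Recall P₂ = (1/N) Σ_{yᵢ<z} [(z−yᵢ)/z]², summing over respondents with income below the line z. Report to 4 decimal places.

Below z: ₹2,000, ₹2,100, ₹3,100 (q = 3 of N = 11).
Normalized shortfalls: (3600−2000)/3600 = 0.4444; (3600−2100)/3600 = 0.4167; (3600−3100)/3600 = 0.1389.
Squared: 0.1975; 0.1736; 0.0193.
Sum = 0.390432; P₂ = 0.390432 / 11 = 0.0355.

0.0355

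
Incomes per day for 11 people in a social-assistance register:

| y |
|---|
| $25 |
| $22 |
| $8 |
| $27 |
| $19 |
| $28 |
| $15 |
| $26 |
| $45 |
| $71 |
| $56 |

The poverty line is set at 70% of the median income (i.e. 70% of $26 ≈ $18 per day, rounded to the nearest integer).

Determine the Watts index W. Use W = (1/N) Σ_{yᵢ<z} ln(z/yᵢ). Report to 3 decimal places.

Below the line: $8, $15 (q = 2 of N = 11).
ln(z/y) terms: ln(18/8) = 0.8109; ln(18/15) = 0.1823.
W = 0.993252 / 11 = 0.090.

0.090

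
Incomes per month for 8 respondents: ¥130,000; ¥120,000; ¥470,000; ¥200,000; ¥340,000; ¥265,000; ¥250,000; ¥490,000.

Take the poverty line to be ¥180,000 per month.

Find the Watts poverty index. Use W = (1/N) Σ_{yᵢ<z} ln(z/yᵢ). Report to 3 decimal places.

Below the line: ¥120,000, ¥130,000 (q = 2 of N = 8).
Log gaps: ln(180000/120000) = 0.4055; ln(180000/130000) = 0.3254.
W = 0.730888 / 8 = 0.091.

0.091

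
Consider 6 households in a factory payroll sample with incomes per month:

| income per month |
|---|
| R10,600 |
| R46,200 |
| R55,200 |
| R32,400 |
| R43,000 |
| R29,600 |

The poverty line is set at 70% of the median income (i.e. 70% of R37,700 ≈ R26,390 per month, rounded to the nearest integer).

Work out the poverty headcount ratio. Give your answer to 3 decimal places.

1 of the 6 households have income below R26,390.
H = 1/6 = 0.167.

0.167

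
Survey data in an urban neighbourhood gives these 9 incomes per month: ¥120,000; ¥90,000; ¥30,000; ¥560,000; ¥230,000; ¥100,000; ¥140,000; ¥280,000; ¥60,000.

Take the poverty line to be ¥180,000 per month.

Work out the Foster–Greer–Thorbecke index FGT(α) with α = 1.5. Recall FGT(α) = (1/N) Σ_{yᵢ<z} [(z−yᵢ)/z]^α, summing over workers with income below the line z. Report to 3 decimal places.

0.250

Poor units: ¥30,000, ¥60,000, ¥90,000, ¥100,000, ¥120,000, ¥140,000 (q = 6 of N = 9).
Relative gaps: (180000−30000)/180000 = 0.8333; (180000−60000)/180000 = 0.6667; (180000−90000)/180000 = 0.5000; (180000−100000)/180000 = 0.4444; (180000−120000)/180000 = 0.3333; (180000−140000)/180000 = 0.2222.
Raised to α = 1.5: 0.76073; 0.54433; 0.35355; 0.29630; 0.19245; 0.10476.
Sum = 2.252113; FGT(1.5) = 2.252113 / 9 = 0.250.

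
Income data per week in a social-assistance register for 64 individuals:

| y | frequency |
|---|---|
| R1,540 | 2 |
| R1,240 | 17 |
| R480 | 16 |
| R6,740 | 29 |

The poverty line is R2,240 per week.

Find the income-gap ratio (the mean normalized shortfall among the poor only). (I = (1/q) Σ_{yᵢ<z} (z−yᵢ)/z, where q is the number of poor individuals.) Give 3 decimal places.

Below the line: 16×R480, 17×R1,240, 2×R1,540 (q = 35 of N = 64).
Relative gaps: 0.7857 (×16), 0.4464 (×17), 0.3125 (×2); sum = 20.785714.
I averages over the q = 35 poor units only: 20.785714 / 35 = 0.594.

0.594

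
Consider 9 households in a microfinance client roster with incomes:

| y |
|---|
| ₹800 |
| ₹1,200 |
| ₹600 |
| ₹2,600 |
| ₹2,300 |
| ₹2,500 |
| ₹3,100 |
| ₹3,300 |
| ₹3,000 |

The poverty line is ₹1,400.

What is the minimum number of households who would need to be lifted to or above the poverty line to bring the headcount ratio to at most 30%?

1

3 of the 9 households are poor, so H = 3/9 = 0.333.
A headcount ratio of at most 30% allows at most ⌊0.30 × 9⌋ = 2 poor households.
So at least 3 − 2 = 1 must be lifted.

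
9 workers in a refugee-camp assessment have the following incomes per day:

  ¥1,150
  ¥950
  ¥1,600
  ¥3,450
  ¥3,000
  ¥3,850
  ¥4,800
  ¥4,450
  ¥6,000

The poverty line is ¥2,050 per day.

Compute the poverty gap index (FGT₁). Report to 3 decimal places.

0.133

Poor units: ¥950, ¥1,150, ¥1,600 (q = 3 of N = 9).
Normalized shortfalls: (2050−950)/2050 = 0.5366; (2050−1150)/2050 = 0.4390; (2050−1600)/2050 = 0.2195.
Sum of shortfalls = 1.195122; P₁ averages over all N: 1.195122 / 9 = 0.133.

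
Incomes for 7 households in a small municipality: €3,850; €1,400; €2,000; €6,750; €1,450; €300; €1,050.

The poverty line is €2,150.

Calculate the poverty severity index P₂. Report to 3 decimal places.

0.176

Poor units: €300, €1,050, €1,400, €1,450, €2,000 (q = 5 of N = 7).
Normalized shortfalls: (2150−300)/2150 = 0.8605; (2150−1050)/2150 = 0.5116; (2150−1400)/2150 = 0.3488; (2150−1450)/2150 = 0.3256; (2150−2000)/2150 = 0.0698.
Squared: 0.7404; 0.2618; 0.1217; 0.1060; 0.0049.
Sum = 1.234721; P₂ = 1.234721 / 7 = 0.176.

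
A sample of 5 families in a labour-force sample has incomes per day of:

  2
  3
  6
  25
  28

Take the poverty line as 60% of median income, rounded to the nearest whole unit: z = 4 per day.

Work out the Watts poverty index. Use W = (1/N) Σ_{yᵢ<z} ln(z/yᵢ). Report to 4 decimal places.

Poor units: 2, 3 (q = 2 of N = 5).
Log shortfalls: ln(4/2) = 0.6931; ln(4/3) = 0.2877.
W = 0.980829 / 5 = 0.1962.

0.1962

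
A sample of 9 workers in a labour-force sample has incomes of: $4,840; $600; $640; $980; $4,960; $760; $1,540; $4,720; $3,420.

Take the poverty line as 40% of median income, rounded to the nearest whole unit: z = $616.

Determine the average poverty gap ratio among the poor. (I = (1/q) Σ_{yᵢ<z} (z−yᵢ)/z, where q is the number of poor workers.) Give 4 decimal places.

Below the line: $600 (q = 1 of N = 9).
Relative gaps: 0.0260; sum = 0.025974.
The income-gap ratio divides by q (the poor only): 0.025974 / 1 = 0.0260.

0.0260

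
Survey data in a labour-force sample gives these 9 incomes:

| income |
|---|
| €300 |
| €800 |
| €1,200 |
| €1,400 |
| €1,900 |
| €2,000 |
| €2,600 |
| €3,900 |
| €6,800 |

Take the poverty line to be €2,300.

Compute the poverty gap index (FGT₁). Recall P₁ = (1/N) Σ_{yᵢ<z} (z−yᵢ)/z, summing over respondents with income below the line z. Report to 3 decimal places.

Poor units: €300, €800, €1,200, €1,400, €1,900, €2,000 (q = 6 of N = 9).
Normalized shortfalls: (2300−300)/2300 = 0.8696; (2300−800)/2300 = 0.6522; (2300−1200)/2300 = 0.4783; (2300−1400)/2300 = 0.3913; (2300−1900)/2300 = 0.1739; (2300−2000)/2300 = 0.1304.
Sum of shortfalls = 2.695652; P₁ averages over all N: 2.695652 / 9 = 0.300.

0.300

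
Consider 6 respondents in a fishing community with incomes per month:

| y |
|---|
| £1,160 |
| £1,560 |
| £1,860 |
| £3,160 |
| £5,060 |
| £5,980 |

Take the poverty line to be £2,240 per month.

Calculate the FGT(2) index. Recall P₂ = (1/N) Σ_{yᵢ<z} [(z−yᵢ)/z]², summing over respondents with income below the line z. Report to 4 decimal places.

0.0589

Incomes under z: £1,160, £1,560, £1,860 (q = 3 of N = 6).
Relative gaps: (2240−1160)/2240 = 0.4821; (2240−1560)/2240 = 0.3036; (2240−1860)/2240 = 0.1696.
Squared: 0.2325; 0.0922; 0.0288.
Sum = 0.353396; P₂ = 0.353396 / 6 = 0.0589.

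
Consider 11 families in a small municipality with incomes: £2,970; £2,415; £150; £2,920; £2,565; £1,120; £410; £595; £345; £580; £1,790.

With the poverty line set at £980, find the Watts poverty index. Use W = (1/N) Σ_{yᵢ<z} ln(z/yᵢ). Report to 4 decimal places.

Incomes under z: £150, £345, £410, £580, £595 (q = 5 of N = 11).
ln(z/y) terms: ln(980/150) = 1.8769; ln(980/345) = 1.0440; ln(980/410) = 0.8714; ln(980/580) = 0.5245; ln(980/595) = 0.4990.
W = 4.815836 / 11 = 0.4378.

0.4378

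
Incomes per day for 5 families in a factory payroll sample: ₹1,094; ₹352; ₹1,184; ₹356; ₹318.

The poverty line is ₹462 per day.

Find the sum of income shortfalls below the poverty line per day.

₹360

Below z: ₹318, ₹352, ₹356 (q = 3 of N = 5).
Individual gaps: 462−318 = 144; 462−352 = 110; 462−356 = 106.
Aggregate gap = ₹360.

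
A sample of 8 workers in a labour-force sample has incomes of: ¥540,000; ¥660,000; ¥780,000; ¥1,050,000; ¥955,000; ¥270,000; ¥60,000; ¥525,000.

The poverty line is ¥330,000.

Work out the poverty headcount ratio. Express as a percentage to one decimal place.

2 of the 8 workers have income below ¥330,000.
H = 2/8 = 25.0%.

25.0%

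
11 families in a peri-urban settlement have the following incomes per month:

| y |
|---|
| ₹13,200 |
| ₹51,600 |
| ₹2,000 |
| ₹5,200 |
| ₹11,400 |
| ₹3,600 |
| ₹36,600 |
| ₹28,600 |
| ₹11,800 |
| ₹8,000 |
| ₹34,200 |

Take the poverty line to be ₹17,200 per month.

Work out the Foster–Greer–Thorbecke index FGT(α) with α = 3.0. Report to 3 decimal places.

Below z: ₹2,000, ₹3,600, ₹5,200, ₹8,000, ₹11,400, ₹11,800, ₹13,200 (q = 7 of N = 11).
Gap ratios (z−y)/z: (17200−2000)/17200 = 0.8837; (17200−3600)/17200 = 0.7907; (17200−5200)/17200 = 0.6977; (17200−8000)/17200 = 0.5349; (17200−11400)/17200 = 0.3372; (17200−11800)/17200 = 0.3140; (17200−13200)/17200 = 0.2326.
Raised to α = 3.0: 0.69015; 0.49435; 0.33959; 0.15303; 0.03834; 0.03095; 0.01258.
Sum = 1.758990; FGT(3.0) = 1.758990 / 11 = 0.160.

0.160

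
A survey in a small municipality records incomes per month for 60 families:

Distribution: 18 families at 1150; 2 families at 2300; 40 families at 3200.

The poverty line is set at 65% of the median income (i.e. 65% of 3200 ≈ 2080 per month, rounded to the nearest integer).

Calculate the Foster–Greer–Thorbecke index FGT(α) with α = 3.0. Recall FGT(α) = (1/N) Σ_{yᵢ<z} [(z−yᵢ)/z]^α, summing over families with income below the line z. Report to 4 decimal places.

Incomes under z: 18×1150 (q = 18 of N = 60).
Normalized shortfalls: (2080−1150)/2080 = 0.4471 (×18).
Raised to α = 3.0: 0.08938 (×18).
Sum = 1.608908; FGT(3.0) = 1.608908 / 60 = 0.0268.

0.0268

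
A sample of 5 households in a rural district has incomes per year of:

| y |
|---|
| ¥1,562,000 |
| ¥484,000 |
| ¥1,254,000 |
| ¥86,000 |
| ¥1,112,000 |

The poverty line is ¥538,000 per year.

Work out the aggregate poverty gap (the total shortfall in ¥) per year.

Below the line: ¥86,000, ¥484,000 (q = 2 of N = 5).
Individual gaps: 538000−86000 = 452000; 538000−484000 = 54000.
Aggregate gap = ¥506,000.

¥506,000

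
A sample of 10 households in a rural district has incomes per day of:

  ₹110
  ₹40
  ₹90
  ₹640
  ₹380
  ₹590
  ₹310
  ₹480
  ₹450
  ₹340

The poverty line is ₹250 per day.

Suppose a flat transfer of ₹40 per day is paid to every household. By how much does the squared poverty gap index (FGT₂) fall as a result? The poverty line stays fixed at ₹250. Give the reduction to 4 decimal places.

Before: below the line — ₹40, ₹90, ₹110; squared poverty gap index (FGT₂) = 0.142880.
After the ₹40 transfer: below the line — ₹80, ₹130, ₹150; squared poverty gap index (FGT₂) = 0.085280.
Reduction = 0.142880 − 0.085280 = 0.0576.

0.0576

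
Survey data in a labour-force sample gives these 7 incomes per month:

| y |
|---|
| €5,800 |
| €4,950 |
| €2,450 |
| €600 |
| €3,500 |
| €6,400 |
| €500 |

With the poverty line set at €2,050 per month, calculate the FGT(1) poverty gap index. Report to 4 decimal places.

Incomes under z: €500, €600 (q = 2 of N = 7).
Normalized shortfalls: (2050−500)/2050 = 0.7561; (2050−600)/2050 = 0.7073.
Sum of shortfalls = 1.463415; P₁ averages over all N: 1.463415 / 7 = 0.2091.

0.2091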